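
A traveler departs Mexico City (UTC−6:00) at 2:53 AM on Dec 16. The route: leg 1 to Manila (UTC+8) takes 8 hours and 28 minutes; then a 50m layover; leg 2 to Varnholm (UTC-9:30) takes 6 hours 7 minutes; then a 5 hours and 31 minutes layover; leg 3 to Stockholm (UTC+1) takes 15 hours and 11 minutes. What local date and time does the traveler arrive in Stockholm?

10:00 PM on December 17

Convert departure to UTC: 2:53 AM + 6:00 = 8:53 AM UTC on Dec 16.
Add 8 hours and 28 minutes leg 1 → 5:21 PM UTC.
Add 50 minutes layover in Manila → 6:11 PM UTC.
Add 6 hours and 7 minutes leg 2 → 12:18 AM UTC (Dec 17).
Add 5 hours and 31 minutes layover in Varnholm → 5:49 AM UTC.
Add 15 hours and 11 minutes leg 3 → 9:00 PM UTC.
Stockholm is UTC+1:00, so local arrival = 9:00 PM + 1:00 = 10:00 PM on Dec 17.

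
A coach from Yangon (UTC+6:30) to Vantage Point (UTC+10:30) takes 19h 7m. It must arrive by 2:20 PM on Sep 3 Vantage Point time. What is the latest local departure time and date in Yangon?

Target arrival in UTC: 2:20 PM − 10:30 = 3:50 AM on Sep 3.
Subtract 19 hours 7 minutes → departure 8:43 AM UTC on Sep 2.
Yangon is UTC+6:30: 8:43 AM + 6:30 = 3:13 PM on Sep 2.

3:13 PM on September 2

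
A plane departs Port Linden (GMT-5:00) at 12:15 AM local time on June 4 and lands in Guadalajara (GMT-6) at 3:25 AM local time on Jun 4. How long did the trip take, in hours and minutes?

4 hours 10 minutes

Departure in UTC: 12:15 AM + 5:00 = 5:15 AM on Jun 4.
Arrival in UTC: 3:25 AM + 6:00 = 9:25 AM on Jun 4.
Elapsed = 9:25 AM − 5:15 AM = 4 hours 10 minutes.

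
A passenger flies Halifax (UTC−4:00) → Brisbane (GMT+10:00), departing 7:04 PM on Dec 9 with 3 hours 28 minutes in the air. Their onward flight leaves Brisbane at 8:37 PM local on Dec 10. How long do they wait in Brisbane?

Convert departure to UTC: 7:04 PM + 4:00 = 11:04 PM UTC on Dec 9.
Add 3 hours and 28 minutes flight time → 2:32 AM UTC (Dec 10).
Brisbane is UTC+10:00, so local arrival = 2:32 AM + 10:00 = 12:32 PM on Dec 10.
Layover = 8:37 PM − 12:32 PM = 8 hours 5 minutes.

8 hours 5 minutes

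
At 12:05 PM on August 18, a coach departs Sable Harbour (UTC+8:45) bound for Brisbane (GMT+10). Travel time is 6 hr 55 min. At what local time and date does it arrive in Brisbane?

Convert departure to UTC: 12:05 PM − 8:45 = 3:20 AM UTC on Aug 18.
Add 6 hours and 55 minutes travel time → 10:15 AM UTC.
Brisbane is UTC+10:00, so local arrival = 10:15 AM + 10:00 = 8:15 PM on Aug 18.

8:15 PM on August 18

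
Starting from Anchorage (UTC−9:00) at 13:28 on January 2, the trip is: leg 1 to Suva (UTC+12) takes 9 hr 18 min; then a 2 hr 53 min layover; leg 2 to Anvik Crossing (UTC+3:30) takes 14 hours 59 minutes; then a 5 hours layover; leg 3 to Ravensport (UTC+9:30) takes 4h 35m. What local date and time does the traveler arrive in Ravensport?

20:43 on Jan 4

Convert departure to UTC: 13:28 + 9:00 = 22:28 UTC on Jan 2.
Add 9 hours and 18 minutes leg 1 → 07:46 UTC (Jan 3).
Add 2 hours and 53 minutes layover in Suva → 10:39 UTC.
Add 14 hours and 59 minutes leg 2 → 01:38 UTC (Jan 4).
Add 5 hours layover in Anvik Crossing → 06:38 UTC.
Add 4 hours and 35 minutes leg 3 → 11:13 UTC.
Ravensport is UTC+9:30, so local arrival = 11:13 + 9:30 = 20:43 on Jan 4.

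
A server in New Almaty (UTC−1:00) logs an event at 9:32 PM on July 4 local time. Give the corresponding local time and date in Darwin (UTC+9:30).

8:02 AM on Jul 5

Darwin is 10:30 ahead of New Almaty.
Shift by the zone difference: 9:32 PM + 10:30 = 8:02 AM on Jul 5 in Darwin.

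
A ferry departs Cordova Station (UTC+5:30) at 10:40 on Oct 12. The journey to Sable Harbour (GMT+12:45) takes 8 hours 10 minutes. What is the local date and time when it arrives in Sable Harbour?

02:05 on October 13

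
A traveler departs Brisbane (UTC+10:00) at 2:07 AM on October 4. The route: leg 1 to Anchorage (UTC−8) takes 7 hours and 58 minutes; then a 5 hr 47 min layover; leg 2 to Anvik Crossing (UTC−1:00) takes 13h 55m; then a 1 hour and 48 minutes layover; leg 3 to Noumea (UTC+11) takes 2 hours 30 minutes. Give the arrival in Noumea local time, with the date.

Convert departure to UTC: 2:07 AM − 10:00 = 4:07 PM UTC on Oct 3.
Add 7 hours and 58 minutes leg 1 → 12:05 AM UTC (Oct 4).
Add 5 hours and 47 minutes layover in Anchorage → 5:52 AM UTC.
Add 13 hours 55 minutes leg 2 → 7:47 PM UTC.
Add 1 hour and 48 minutes layover in Anvik Crossing → 9:35 PM UTC.
Add 2 hours 30 minutes leg 3 → 12:05 AM UTC (Oct 5).
Noumea is UTC+11:00, so local arrival = 12:05 AM + 11:00 = 11:05 AM on Oct 5.

11:05 AM on Oct 5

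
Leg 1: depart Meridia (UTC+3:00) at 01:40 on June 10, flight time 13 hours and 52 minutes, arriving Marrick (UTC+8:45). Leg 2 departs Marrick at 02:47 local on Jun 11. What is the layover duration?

5 hours 30 minutes

Convert departure to UTC: 01:40 − 3:00 = 22:40 UTC on Jun 9.
Add 13 hours 52 minutes flight time → 12:32 UTC (Jun 10).
Marrick is UTC+8:45, so local arrival = 12:32 + 8:45 = 21:17 on Jun 10.
Layover = 02:47 − 21:17 (+1 day) = 5 hours 30 minutes.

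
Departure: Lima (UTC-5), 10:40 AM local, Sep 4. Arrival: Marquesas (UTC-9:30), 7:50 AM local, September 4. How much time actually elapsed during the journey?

1 hour 40 minutes

Departure in UTC: 10:40 AM + 5:00 = 3:40 PM on Sep 4.
Arrival in UTC: 7:50 AM + 9:30 = 5:20 PM on Sep 4.
Elapsed = 5:20 PM − 3:40 PM = 1 hour 40 minutes.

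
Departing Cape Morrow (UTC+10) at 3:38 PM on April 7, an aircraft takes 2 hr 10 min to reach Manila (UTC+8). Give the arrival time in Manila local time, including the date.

3:48 PM on April 7

Convert departure to UTC: 3:38 PM − 10:00 = 5:38 AM UTC on Apr 7.
Add 2 hours 10 minutes travel time → 7:48 AM UTC.
Manila is UTC+8:00, so local arrival = 7:48 AM + 8:00 = 3:48 PM on Apr 7.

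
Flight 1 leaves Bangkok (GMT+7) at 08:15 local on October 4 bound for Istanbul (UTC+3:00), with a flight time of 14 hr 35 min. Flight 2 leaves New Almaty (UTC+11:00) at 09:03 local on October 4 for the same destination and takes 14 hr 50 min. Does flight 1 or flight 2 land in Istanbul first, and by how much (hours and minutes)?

the second, by 2 hours 57 minutes

Flight 1 in UTC: 08:15 − 7:00 = 01:15 on Oct 4.
+14 hours 35 minutes → arrive 15:50 UTC on Oct 4.
Flight 2 in UTC: 09:03 − 11:00 = 22:03 on Oct 3.
+14 hours 50 minutes → arrive 12:53 UTC on Oct 4.
Flight 2 lands earlier by 2 hours 57 minutes.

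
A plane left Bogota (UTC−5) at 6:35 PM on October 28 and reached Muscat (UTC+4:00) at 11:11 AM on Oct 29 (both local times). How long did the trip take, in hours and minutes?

Departure in UTC: 6:35 PM + 5:00 = 11:35 PM on Oct 28.
Arrival in UTC: 11:11 AM − 4:00 = 7:11 AM on Oct 29.
Elapsed = 7:11 AM − 11:35 PM (+1 day) = 7 hours 36 minutes.

7 hours 36 minutes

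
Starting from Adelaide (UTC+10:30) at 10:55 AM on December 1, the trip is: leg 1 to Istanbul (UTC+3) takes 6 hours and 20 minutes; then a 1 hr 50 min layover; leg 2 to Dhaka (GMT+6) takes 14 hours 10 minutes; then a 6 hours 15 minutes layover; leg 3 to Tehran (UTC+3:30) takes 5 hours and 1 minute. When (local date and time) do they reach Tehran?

1:31 PM on December 2

Convert departure to UTC: 10:55 AM − 10:30 = 12:25 AM UTC on Dec 1.
Add 6 hours and 20 minutes leg 1 → 6:45 AM UTC.
Add 1 hour 50 minutes layover in Istanbul → 8:35 AM UTC.
Add 14 hours and 10 minutes leg 2 → 10:45 PM UTC.
Add 6 hours 15 minutes layover in Dhaka → 5:00 AM UTC (Dec 2).
Add 5 hours 1 minute leg 3 → 10:01 AM UTC.
Tehran is UTC+3:30, so local arrival = 10:01 AM + 3:30 = 1:31 PM on Dec 2.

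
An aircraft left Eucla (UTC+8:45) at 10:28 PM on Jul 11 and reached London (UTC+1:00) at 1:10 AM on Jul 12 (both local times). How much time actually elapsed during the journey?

10 hours 27 minutes

London is 7:45 behind Eucla.
Clock-face elapsed time (ignoring zones) is 2 hours 42 minutes.
Actual elapsed = 2 hours 42 minutes + 7:45 = 10 hours 27 minutes.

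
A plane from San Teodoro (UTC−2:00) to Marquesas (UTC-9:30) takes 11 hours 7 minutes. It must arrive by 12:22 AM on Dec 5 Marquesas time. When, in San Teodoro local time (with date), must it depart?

8:45 PM on December 4

Target arrival in UTC: 12:22 AM + 9:30 = 9:52 AM on Dec 5.
Subtract 11 hours and 7 minutes → departure 10:45 PM UTC on Dec 4.
San Teodoro is UTC−2:00: 10:45 PM − 2:00 = 8:45 PM on Dec 4.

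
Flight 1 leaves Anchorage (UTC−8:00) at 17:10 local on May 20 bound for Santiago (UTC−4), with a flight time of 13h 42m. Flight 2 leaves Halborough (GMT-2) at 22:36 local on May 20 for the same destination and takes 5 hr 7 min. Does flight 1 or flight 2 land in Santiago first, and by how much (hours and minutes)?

the second, by 9 hours 9 minutes

Flight 1 in UTC: 17:10 + 8:00 = 01:10 on May 21.
+13 hours 42 minutes → arrive 14:52 UTC on May 21.
Flight 2 in UTC: 22:36 + 2:00 = 00:36 on May 21.
+5 hours and 7 minutes → arrive 05:43 UTC on May 21.
Flight 2 lands earlier by 9 hours 9 minutes.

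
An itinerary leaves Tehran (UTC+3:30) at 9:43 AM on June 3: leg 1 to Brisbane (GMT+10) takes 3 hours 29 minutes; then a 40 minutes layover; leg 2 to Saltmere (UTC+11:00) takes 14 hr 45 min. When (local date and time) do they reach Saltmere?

12:07 PM on Jun 4

Convert departure to UTC: 9:43 AM − 3:30 = 6:13 AM UTC on Jun 3.
Add 3 hours 29 minutes leg 1 → 9:42 AM UTC.
Add 40 minutes layover in Brisbane → 10:22 AM UTC.
Add 14 hours and 45 minutes leg 2 → 1:07 AM UTC (Jun 4).
Saltmere is UTC+11:00, so local arrival = 1:07 AM + 11:00 = 12:07 PM on Jun 4.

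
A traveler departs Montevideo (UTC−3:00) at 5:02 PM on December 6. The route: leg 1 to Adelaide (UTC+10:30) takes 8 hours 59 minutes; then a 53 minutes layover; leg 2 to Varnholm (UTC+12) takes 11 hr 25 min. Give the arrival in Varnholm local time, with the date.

5:19 AM on Dec 8

Convert departure to UTC: 5:02 PM + 3:00 = 8:02 PM UTC on Dec 6.
Add 8 hours and 59 minutes leg 1 → 5:01 AM UTC (Dec 7).
Add 53 minutes layover in Adelaide → 5:54 AM UTC.
Add 11 hours 25 minutes leg 2 → 5:19 PM UTC.
Varnholm is UTC+12:00, so local arrival = 5:19 PM + 12:00 = 5:19 AM on Dec 8.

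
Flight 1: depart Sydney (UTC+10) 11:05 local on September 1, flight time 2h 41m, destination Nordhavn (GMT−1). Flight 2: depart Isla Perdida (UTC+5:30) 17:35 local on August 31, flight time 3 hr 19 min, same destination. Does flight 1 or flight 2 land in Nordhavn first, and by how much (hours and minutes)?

Flight 1 in UTC: 11:05 − 10:00 = 01:05 on Sep 1.
+2 hours 41 minutes → arrive 03:46 UTC on Sep 1.
Flight 2 in UTC: 17:35 − 5:30 = 12:05 on Aug 31.
+3 hours 19 minutes → arrive 15:24 UTC on Aug 31.
Flight 2 lands earlier by 12 hours 22 minutes.

the second, by 12 hours 22 minutes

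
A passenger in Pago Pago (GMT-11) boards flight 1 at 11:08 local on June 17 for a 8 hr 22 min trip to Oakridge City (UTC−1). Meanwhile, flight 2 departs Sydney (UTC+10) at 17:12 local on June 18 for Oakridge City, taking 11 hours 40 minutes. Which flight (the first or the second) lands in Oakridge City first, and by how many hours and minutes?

Flight 1 in UTC: 11:08 + 11:00 = 22:08 on Jun 17.
+8 hours 22 minutes → arrive 06:30 UTC on Jun 18.
Flight 2 in UTC: 17:12 − 10:00 = 07:12 on Jun 18.
+11 hours 40 minutes → arrive 18:52 UTC on Jun 18.
Flight 1 lands earlier by 12 hours 22 minutes.

the first, by 12 hours 22 minutes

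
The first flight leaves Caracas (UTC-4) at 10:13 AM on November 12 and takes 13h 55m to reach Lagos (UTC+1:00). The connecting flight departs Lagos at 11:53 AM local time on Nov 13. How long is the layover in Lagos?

Convert departure to UTC: 10:13 AM + 4:00 = 2:13 PM UTC on Nov 12.
Add 13 hours 55 minutes flight time → 4:08 AM UTC (Nov 13).
Lagos is UTC+1:00, so local arrival = 4:08 AM + 1:00 = 5:08 AM on Nov 13.
Layover = 11:53 AM − 5:08 AM = 6 hours 45 minutes.

6 hours 45 minutes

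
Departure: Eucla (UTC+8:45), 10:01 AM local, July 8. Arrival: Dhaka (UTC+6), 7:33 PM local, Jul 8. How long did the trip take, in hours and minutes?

12 hours 17 minutes

Dhaka is 2:45 behind Eucla.
Clock-face elapsed time (ignoring zones) is 9 hours 32 minutes.
Actual elapsed = 9 hours 32 minutes + 2:45 = 12 hours 17 minutes.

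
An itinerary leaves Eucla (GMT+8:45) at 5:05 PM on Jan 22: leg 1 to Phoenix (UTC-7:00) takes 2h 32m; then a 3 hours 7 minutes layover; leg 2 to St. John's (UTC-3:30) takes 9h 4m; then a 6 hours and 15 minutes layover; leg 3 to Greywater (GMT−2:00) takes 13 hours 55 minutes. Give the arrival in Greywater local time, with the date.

Convert departure to UTC: 5:05 PM − 8:45 = 8:20 AM UTC on Jan 22.
Add 2 hours 32 minutes leg 1 → 10:52 AM UTC.
Add 3 hours and 7 minutes layover in Phoenix → 1:59 PM UTC.
Add 9 hours and 4 minutes leg 2 → 11:03 PM UTC.
Add 6 hours and 15 minutes layover in St. John's → 5:18 AM UTC (Jan 23).
Add 13 hours and 55 minutes leg 3 → 7:13 PM UTC.
Greywater is UTC−2:00, so local arrival = 7:13 PM − 2:00 = 5:13 PM on Jan 23.

5:13 PM on January 23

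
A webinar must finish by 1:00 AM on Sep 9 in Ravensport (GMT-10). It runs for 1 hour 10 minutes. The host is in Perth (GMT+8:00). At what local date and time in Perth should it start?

Target end time in UTC: 1:00 AM + 10:00 = 11:00 AM on Sep 9.
Subtract 1 hour and 10 minutes → start 9:50 AM UTC on Sep 9.
Perth is UTC+8:00: 9:50 AM + 8:00 = 5:50 PM on Sep 9.

5:50 PM on Sep 9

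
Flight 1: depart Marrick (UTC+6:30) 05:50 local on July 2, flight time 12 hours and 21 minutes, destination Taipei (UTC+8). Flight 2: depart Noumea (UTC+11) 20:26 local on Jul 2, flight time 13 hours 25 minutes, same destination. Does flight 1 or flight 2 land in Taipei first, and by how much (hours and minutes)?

Flight 1 in UTC: 05:50 − 6:30 = 23:20 on Jul 1.
+12 hours and 21 minutes → arrive 11:41 UTC on Jul 2.
Flight 2 in UTC: 20:26 − 11:00 = 09:26 on Jul 2.
+13 hours and 25 minutes → arrive 22:51 UTC on Jul 2.
Flight 1 lands earlier by 11 hours 10 minutes.

the first, by 11 hours 10 minutes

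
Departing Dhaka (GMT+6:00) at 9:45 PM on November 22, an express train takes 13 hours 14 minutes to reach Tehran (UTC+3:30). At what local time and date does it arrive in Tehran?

8:29 AM on November 23

Convert departure to UTC: 9:45 PM − 6:00 = 3:45 PM UTC on Nov 22.
Add 13 hours and 14 minutes travel time → 4:59 AM UTC (Nov 23).
Tehran is UTC+3:30, so local arrival = 4:59 AM + 3:30 = 8:29 AM on Nov 23.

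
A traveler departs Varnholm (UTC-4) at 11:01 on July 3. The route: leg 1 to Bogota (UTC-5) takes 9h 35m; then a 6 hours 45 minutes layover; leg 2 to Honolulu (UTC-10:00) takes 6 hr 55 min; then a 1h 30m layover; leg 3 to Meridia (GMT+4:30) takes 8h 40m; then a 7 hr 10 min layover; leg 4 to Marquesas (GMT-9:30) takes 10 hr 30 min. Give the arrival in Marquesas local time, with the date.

08:36 on Jul 5

Convert departure to UTC: 11:01 + 4:00 = 15:01 UTC on Jul 3.
Add 9 hours 35 minutes leg 1 → 00:36 UTC (Jul 4).
Add 6 hours 45 minutes layover in Bogota → 07:21 UTC.
Add 6 hours and 55 minutes leg 2 → 14:16 UTC.
Add 1 hour 30 minutes layover in Honolulu → 15:46 UTC.
Add 8 hours 40 minutes leg 3 → 00:26 UTC (Jul 5).
Add 7 hours 10 minutes layover in Meridia → 07:36 UTC.
Add 10 hours 30 minutes leg 4 → 18:06 UTC.
Marquesas is UTC−9:30, so local arrival = 18:06 − 9:30 = 08:36 on Jul 5.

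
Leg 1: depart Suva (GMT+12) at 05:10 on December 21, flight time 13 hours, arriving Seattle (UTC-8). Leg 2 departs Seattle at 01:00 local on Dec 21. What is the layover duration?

2 hours 50 minutes

Convert departure to UTC: 05:10 − 12:00 = 17:10 UTC on Dec 20.
Add 13 hours flight time → 06:10 UTC (Dec 21).
Seattle is UTC−8:00, so local arrival = 06:10 − 8:00 = 22:10 on Dec 20.
Layover = 01:00 − 22:10 (+1 day) = 2 hours 50 minutes.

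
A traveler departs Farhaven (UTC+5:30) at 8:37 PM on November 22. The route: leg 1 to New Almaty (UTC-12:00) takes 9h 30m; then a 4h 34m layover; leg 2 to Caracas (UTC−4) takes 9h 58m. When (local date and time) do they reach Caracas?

11:09 AM on November 23

Convert departure to UTC: 8:37 PM − 5:30 = 3:07 PM UTC on Nov 22.
Add 9 hours and 30 minutes leg 1 → 12:37 AM UTC (Nov 23).
Add 4 hours and 34 minutes layover in New Almaty → 5:11 AM UTC.
Add 9 hours 58 minutes leg 2 → 3:09 PM UTC.
Caracas is UTC−4:00, so local arrival = 3:09 PM − 4:00 = 11:09 AM on Nov 23.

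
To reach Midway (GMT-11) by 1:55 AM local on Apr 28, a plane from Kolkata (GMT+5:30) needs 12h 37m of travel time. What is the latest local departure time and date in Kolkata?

Target arrival in UTC: 1:55 AM + 11:00 = 12:55 PM on Apr 28.
Subtract 12 hours 37 minutes → departure 12:18 AM UTC on Apr 28.
Kolkata is UTC+5:30: 12:18 AM + 5:30 = 5:48 AM on Apr 28.

5:48 AM on April 28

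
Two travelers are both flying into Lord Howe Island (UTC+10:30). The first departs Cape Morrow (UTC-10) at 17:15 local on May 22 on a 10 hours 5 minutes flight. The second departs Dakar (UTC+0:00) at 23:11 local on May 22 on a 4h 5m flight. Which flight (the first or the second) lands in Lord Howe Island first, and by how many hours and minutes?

Flight 1 in UTC: 17:15 + 10:00 = 03:15 on May 23.
+10 hours and 5 minutes → arrive 13:20 UTC on May 23.
Flight 2 departs at 23:11 UTC (May 22).
+4 hours 5 minutes → arrive 03:16 UTC on May 23.
Flight 2 lands earlier by 10 hours 4 minutes.

the second, by 10 hours 4 minutes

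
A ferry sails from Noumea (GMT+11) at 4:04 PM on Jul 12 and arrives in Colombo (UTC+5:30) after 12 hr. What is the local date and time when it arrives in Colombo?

10:34 PM on July 12

Convert departure to UTC: 4:04 PM − 11:00 = 5:04 AM UTC on Jul 12.
Add 12 hours travel time → 5:04 PM UTC.
Colombo is UTC+5:30, so local arrival = 5:04 PM + 5:30 = 10:34 PM on Jul 12.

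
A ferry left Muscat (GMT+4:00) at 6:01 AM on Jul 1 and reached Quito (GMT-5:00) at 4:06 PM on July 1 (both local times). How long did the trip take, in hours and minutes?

19 hours 5 minutes

Quito is 9:00 behind Muscat.
Clock-face elapsed time (ignoring zones) is 10 hours 5 minutes.
Actual elapsed = 10 hours 5 minutes + 9:00 = 19 hours 5 minutes.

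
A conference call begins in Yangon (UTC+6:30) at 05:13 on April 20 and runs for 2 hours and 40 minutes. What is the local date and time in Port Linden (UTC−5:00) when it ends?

20:23 on Apr 19

Port Linden is 11:30 behind Yangon.
After 2 hours 40 minutes it is 07:53 in Yangon.
Shift by the zone difference: 07:53 − 11:30 = 20:23 on Apr 19 in Port Linden.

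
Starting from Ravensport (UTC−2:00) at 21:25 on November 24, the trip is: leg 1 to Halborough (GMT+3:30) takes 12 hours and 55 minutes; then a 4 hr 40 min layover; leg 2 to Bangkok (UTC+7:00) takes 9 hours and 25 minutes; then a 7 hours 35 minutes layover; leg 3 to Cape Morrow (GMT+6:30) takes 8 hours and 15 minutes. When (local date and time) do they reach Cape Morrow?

Convert departure to UTC: 21:25 + 2:00 = 23:25 UTC on Nov 24.
Add 12 hours 55 minutes leg 1 → 12:20 UTC (Nov 25).
Add 4 hours and 40 minutes layover in Halborough → 17:00 UTC.
Add 9 hours 25 minutes leg 2 → 02:25 UTC (Nov 26).
Add 7 hours and 35 minutes layover in Bangkok → 10:00 UTC.
Add 8 hours 15 minutes leg 3 → 18:15 UTC.
Cape Morrow is UTC+6:30, so local arrival = 18:15 + 6:30 = 00:45 on Nov 27.

00:45 on November 27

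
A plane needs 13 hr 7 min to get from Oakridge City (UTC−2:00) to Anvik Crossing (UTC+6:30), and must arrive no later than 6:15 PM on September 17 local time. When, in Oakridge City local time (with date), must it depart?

8:38 PM on September 16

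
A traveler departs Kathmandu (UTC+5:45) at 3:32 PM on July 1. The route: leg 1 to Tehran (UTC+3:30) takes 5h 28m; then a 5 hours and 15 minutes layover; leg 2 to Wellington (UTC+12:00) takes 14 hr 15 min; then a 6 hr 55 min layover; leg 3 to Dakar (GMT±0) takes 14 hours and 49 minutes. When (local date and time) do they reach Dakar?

8:29 AM on July 3

Convert departure to UTC: 3:32 PM − 5:45 = 9:47 AM UTC on Jul 1.
Add 5 hours and 28 minutes leg 1 → 3:15 PM UTC.
Add 5 hours and 15 minutes layover in Tehran → 8:30 PM UTC.
Add 14 hours and 15 minutes leg 2 → 10:45 AM UTC (Jul 2).
Add 6 hours 55 minutes layover in Wellington → 5:40 PM UTC.
Add 14 hours 49 minutes leg 3 → 8:29 AM UTC (Jul 3).
Dakar is UTC+0, so local arrival is the same: 8:29 AM on Jul 3.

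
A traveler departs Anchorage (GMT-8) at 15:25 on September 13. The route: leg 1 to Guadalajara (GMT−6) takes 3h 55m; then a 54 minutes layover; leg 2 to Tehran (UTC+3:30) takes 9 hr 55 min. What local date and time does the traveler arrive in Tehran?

Convert departure to UTC: 15:25 + 8:00 = 23:25 UTC on Sep 13.
Add 3 hours 55 minutes leg 1 → 03:20 UTC (Sep 14).
Add 54 minutes layover in Guadalajara → 04:14 UTC.
Add 9 hours and 55 minutes leg 2 → 14:09 UTC.
Tehran is UTC+3:30, so local arrival = 14:09 + 3:30 = 17:39 on Sep 14.

17:39 on September 14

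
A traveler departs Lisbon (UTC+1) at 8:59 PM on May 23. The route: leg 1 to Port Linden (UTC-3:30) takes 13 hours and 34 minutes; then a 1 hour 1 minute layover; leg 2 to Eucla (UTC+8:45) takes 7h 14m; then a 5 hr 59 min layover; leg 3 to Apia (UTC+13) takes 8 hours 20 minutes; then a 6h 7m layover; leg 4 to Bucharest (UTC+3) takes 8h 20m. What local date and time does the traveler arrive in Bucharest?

Convert departure to UTC: 8:59 PM − 1:00 = 7:59 PM UTC on May 23.
Add 13 hours and 34 minutes leg 1 → 9:33 AM UTC (May 24).
Add 1 hour and 1 minute layover in Port Linden → 10:34 AM UTC.
Add 7 hours and 14 minutes leg 2 → 5:48 PM UTC.
Add 5 hours 59 minutes layover in Eucla → 11:47 PM UTC.
Add 8 hours 20 minutes leg 3 → 8:07 AM UTC (May 25).
Add 6 hours 7 minutes layover in Apia → 2:14 PM UTC.
Add 8 hours and 20 minutes leg 4 → 10:34 PM UTC.
Bucharest is UTC+3:00, so local arrival = 10:34 PM + 3:00 = 1:34 AM on May 26.

1:34 AM on May 26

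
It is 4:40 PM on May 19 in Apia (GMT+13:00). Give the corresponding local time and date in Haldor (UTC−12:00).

In UTC: 4:40 PM − 13:00 = 3:40 AM on May 19.
Haldor is UTC−12:00: 3:40 AM − 12:00 = 3:40 PM on May 18.

3:40 PM on May 18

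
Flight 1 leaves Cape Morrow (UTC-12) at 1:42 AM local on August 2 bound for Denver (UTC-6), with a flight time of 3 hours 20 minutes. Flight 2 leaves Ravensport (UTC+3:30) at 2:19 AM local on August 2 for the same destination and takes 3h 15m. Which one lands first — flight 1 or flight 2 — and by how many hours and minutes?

the second, by 14 hours 58 minutes

Flight 1 in UTC: 1:42 AM + 12:00 = 1:42 PM on Aug 2.
+3 hours 20 minutes → arrive 5:02 PM UTC on Aug 2.
Flight 2 in UTC: 2:19 AM − 3:30 = 10:49 PM on Aug 1.
+3 hours and 15 minutes → arrive 2:04 AM UTC on Aug 2.
Flight 2 lands earlier by 14 hours 58 minutes.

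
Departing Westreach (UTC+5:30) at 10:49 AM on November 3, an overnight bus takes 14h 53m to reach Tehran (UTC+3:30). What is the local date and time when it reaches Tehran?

11:42 PM on Nov 3

Convert departure to UTC: 10:49 AM − 5:30 = 5:19 AM UTC on Nov 3.
Add 14 hours 53 minutes travel time → 8:12 PM UTC.
Tehran is UTC+3:30, so local arrival = 8:12 PM + 3:30 = 11:42 PM on Nov 3.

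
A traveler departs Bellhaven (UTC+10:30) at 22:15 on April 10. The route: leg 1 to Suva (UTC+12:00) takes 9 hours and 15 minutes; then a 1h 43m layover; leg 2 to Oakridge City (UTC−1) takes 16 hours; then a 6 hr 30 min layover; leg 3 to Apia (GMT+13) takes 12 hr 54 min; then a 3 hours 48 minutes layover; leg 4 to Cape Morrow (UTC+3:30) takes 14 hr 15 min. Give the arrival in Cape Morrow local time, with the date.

Convert departure to UTC: 22:15 − 10:30 = 11:45 UTC on Apr 10.
Add 9 hours and 15 minutes leg 1 → 21:00 UTC.
Add 1 hour and 43 minutes layover in Suva → 22:43 UTC.
Add 16 hours leg 2 → 14:43 UTC (Apr 11).
Add 6 hours and 30 minutes layover in Oakridge City → 21:13 UTC.
Add 12 hours 54 minutes leg 3 → 10:07 UTC (Apr 12).
Add 3 hours and 48 minutes layover in Apia → 13:55 UTC.
Add 14 hours and 15 minutes leg 4 → 04:10 UTC (Apr 13).
Cape Morrow is UTC+3:30, so local arrival = 04:10 + 3:30 = 07:40 on Apr 13.

07:40 on Apr 13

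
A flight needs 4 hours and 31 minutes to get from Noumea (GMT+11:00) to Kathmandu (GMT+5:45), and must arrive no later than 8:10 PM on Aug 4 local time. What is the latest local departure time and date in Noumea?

8:54 PM on August 4

Target arrival in UTC: 8:10 PM − 5:45 = 2:25 PM on Aug 4.
Subtract 4 hours and 31 minutes → departure 9:54 AM UTC on Aug 4.
Noumea is UTC+11:00: 9:54 AM + 11:00 = 8:54 PM on Aug 4.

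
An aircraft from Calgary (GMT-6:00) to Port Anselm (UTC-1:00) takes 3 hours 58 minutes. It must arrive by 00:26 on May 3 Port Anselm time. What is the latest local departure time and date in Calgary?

15:28 on May 2

Target arrival in UTC: 00:26 + 1:00 = 01:26 on May 3.
Subtract 3 hours 58 minutes → departure 21:28 UTC on May 2.
Calgary is UTC−6:00: 21:28 − 6:00 = 15:28 on May 2.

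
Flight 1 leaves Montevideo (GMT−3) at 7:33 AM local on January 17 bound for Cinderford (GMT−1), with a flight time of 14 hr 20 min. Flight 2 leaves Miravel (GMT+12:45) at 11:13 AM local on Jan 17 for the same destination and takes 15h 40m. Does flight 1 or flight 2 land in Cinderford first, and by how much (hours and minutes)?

the second, by 10 hours 45 minutes

Flight 1 in UTC: 7:33 AM + 3:00 = 10:33 AM on Jan 17.
+14 hours 20 minutes → arrive 12:53 AM UTC on Jan 18.
Flight 2 in UTC: 11:13 AM − 12:45 = 10:28 PM on Jan 16.
+15 hours and 40 minutes → arrive 2:08 PM UTC on Jan 17.
Flight 2 lands earlier by 10 hours 45 minutes.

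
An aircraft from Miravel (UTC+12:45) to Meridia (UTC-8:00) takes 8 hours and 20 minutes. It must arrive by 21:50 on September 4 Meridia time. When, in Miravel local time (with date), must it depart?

10:15 on September 5

Target arrival in UTC: 21:50 + 8:00 = 05:50 on Sep 5.
Subtract 8 hours and 20 minutes → departure 21:30 UTC on Sep 4.
Miravel is UTC+12:45: 21:30 + 12:45 = 10:15 on Sep 5.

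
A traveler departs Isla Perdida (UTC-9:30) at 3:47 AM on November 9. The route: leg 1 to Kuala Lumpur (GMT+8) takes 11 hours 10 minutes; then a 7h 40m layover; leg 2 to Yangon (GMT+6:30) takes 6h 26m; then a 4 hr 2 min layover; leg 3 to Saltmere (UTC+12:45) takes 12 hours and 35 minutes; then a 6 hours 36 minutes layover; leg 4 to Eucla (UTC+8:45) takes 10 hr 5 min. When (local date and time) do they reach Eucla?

Convert departure to UTC: 3:47 AM + 9:30 = 1:17 PM UTC on Nov 9.
Add 11 hours and 10 minutes leg 1 → 12:27 AM UTC (Nov 10).
Add 7 hours 40 minutes layover in Kuala Lumpur → 8:07 AM UTC.
Add 6 hours and 26 minutes leg 2 → 2:33 PM UTC.
Add 4 hours and 2 minutes layover in Yangon → 6:35 PM UTC.
Add 12 hours and 35 minutes leg 3 → 7:10 AM UTC (Nov 11).
Add 6 hours and 36 minutes layover in Saltmere → 1:46 PM UTC.
Add 10 hours 5 minutes leg 4 → 11:51 PM UTC.
Eucla is UTC+8:45, so local arrival = 11:51 PM + 8:45 = 8:36 AM on Nov 12.

8:36 AM on November 12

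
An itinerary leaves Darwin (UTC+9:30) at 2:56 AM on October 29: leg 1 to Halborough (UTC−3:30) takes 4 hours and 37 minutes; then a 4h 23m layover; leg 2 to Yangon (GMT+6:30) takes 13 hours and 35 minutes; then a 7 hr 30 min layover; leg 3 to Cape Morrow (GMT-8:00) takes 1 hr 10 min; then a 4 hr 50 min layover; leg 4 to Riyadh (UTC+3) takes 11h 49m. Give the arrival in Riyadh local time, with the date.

Convert departure to UTC: 2:56 AM − 9:30 = 5:26 PM UTC on Oct 28.
Add 4 hours 37 minutes leg 1 → 10:03 PM UTC.
Add 4 hours and 23 minutes layover in Halborough → 2:26 AM UTC (Oct 29).
Add 13 hours and 35 minutes leg 2 → 4:01 PM UTC.
Add 7 hours and 30 minutes layover in Yangon → 11:31 PM UTC.
Add 1 hour and 10 minutes leg 3 → 12:41 AM UTC (Oct 30).
Add 4 hours and 50 minutes layover in Cape Morrow → 5:31 AM UTC.
Add 11 hours and 49 minutes leg 4 → 5:20 PM UTC.
Riyadh is UTC+3:00, so local arrival = 5:20 PM + 3:00 = 8:20 PM on Oct 30.

8:20 PM on October 30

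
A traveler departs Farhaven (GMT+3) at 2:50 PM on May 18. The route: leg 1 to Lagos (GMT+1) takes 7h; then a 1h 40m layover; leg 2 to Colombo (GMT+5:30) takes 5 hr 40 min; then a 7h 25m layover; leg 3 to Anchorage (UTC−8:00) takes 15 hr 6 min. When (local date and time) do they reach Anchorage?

4:41 PM on May 19

Convert departure to UTC: 2:50 PM − 3:00 = 11:50 AM UTC on May 18.
Add 7 hours leg 1 → 6:50 PM UTC.
Add 1 hour 40 minutes layover in Lagos → 8:30 PM UTC.
Add 5 hours 40 minutes leg 2 → 2:10 AM UTC (May 19).
Add 7 hours 25 minutes layover in Colombo → 9:35 AM UTC.
Add 15 hours and 6 minutes leg 3 → 12:41 AM UTC (May 20).
Anchorage is UTC−8:00, so local arrival = 12:41 AM − 8:00 = 4:41 PM on May 19.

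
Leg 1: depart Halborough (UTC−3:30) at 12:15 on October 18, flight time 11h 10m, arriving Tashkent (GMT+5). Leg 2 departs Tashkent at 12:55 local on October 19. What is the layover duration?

Convert departure to UTC: 12:15 + 3:30 = 15:45 UTC on Oct 18.
Add 11 hours 10 minutes flight time → 02:55 UTC (Oct 19).
Tashkent is UTC+5:00, so local arrival = 02:55 + 5:00 = 07:55 on Oct 19.
Layover = 12:55 − 07:55 = 5 hours.

5 hours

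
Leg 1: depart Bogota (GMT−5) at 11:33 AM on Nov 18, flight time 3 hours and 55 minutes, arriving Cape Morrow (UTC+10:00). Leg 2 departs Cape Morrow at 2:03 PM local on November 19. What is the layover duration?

7 hours 35 minutes

Convert departure to UTC: 11:33 AM + 5:00 = 4:33 PM UTC on Nov 18.
Add 3 hours 55 minutes flight time → 8:28 PM UTC.
Cape Morrow is UTC+10:00, so local arrival = 8:28 PM + 10:00 = 6:28 AM on Nov 19.
Layover = 2:03 PM − 6:28 AM = 7 hours 35 minutes.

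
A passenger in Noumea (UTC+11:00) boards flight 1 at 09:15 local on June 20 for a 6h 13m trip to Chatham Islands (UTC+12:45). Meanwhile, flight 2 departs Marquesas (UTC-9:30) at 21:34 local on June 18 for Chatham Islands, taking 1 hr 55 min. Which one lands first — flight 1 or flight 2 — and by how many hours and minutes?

Flight 1 in UTC: 09:15 − 11:00 = 22:15 on Jun 19.
+6 hours 13 minutes → arrive 04:28 UTC on Jun 20.
Flight 2 in UTC: 21:34 + 9:30 = 07:04 on Jun 19.
+1 hour 55 minutes → arrive 08:59 UTC on Jun 19.
Flight 2 lands earlier by 19 hours 29 minutes.

the second, by 19 hours 29 minutes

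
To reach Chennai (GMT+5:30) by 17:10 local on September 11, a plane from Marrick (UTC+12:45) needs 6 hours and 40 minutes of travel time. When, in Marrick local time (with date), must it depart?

Target arrival in UTC: 17:10 − 5:30 = 11:40 on Sep 11.
Subtract 6 hours 40 minutes → departure 05:00 UTC on Sep 11.
Marrick is UTC+12:45: 05:00 + 12:45 = 17:45 on Sep 11.

17:45 on Sep 11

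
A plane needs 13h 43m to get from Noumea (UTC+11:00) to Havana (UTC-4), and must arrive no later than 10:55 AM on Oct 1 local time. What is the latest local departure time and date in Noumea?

Target arrival in UTC: 10:55 AM + 4:00 = 2:55 PM on Oct 1.
Subtract 13 hours 43 minutes → departure 1:12 AM UTC on Oct 1.
Noumea is UTC+11:00: 1:12 AM + 11:00 = 12:12 PM on Oct 1.

12:12 PM on Oct 1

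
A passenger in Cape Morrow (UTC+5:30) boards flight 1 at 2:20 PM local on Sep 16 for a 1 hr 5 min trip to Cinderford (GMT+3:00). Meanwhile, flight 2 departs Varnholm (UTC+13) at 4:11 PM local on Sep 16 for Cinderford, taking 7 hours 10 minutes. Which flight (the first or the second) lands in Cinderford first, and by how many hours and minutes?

Flight 1 in UTC: 2:20 PM − 5:30 = 8:50 AM on Sep 16.
+1 hour and 5 minutes → arrive 9:55 AM UTC on Sep 16.
Flight 2 in UTC: 4:11 PM − 13:00 = 3:11 AM on Sep 16.
+7 hours 10 minutes → arrive 10:21 AM UTC on Sep 16.
Flight 1 lands earlier by 26 minutes.

the first, by 26 minutes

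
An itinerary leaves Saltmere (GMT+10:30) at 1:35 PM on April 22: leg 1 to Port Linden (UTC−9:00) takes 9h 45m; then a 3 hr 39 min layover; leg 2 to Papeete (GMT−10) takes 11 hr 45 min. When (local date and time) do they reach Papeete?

6:14 PM on April 22

Convert departure to UTC: 1:35 PM − 10:30 = 3:05 AM UTC on Apr 22.
Add 9 hours and 45 minutes leg 1 → 12:50 PM UTC.
Add 3 hours 39 minutes layover in Port Linden → 4:29 PM UTC.
Add 11 hours and 45 minutes leg 2 → 4:14 AM UTC (Apr 23).
Papeete is UTC−10:00, so local arrival = 4:14 AM − 10:00 = 6:14 PM on Apr 22.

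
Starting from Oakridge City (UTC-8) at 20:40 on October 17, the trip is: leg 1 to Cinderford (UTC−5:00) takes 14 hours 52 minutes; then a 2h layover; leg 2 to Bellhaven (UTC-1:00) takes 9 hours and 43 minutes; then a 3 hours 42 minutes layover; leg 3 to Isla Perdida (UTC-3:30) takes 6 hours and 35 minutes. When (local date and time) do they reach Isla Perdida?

Convert departure to UTC: 20:40 + 8:00 = 04:40 UTC on Oct 18.
Add 14 hours and 52 minutes leg 1 → 19:32 UTC.
Add 2 hours layover in Cinderford → 21:32 UTC.
Add 9 hours 43 minutes leg 2 → 07:15 UTC (Oct 19).
Add 3 hours 42 minutes layover in Bellhaven → 10:57 UTC.
Add 6 hours and 35 minutes leg 3 → 17:32 UTC.
Isla Perdida is UTC−3:30, so local arrival = 17:32 − 3:30 = 14:02 on Oct 19.

14:02 on October 19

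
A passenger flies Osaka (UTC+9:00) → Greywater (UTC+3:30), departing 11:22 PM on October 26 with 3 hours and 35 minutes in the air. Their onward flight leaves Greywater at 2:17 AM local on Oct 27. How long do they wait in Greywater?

Convert departure to UTC: 11:22 PM − 9:00 = 2:22 PM UTC on Oct 26.
Add 3 hours 35 minutes flight time → 5:57 PM UTC.
Greywater is UTC+3:30, so local arrival = 5:57 PM + 3:30 = 9:27 PM on Oct 26.
Layover = 2:17 AM − 9:27 PM (+1 day) = 4 hours 50 minutes.

4 hours 50 minutes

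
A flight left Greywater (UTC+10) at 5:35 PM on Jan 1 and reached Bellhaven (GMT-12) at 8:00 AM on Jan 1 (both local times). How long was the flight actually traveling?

12 hours 25 minutes

Departure in UTC: 5:35 PM − 10:00 = 7:35 AM on Jan 1.
Arrival in UTC: 8:00 AM + 12:00 = 8:00 PM on Jan 1.
Elapsed = 8:00 PM − 7:35 AM = 12 hours 25 minutes.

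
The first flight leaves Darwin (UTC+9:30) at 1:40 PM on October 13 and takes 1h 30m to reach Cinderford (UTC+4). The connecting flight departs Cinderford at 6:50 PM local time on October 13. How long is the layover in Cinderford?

9 hours 10 minutes

Convert departure to UTC: 1:40 PM − 9:30 = 4:10 AM UTC on Oct 13.
Add 1 hour and 30 minutes flight time → 5:40 AM UTC.
Cinderford is UTC+4:00, so local arrival = 5:40 AM + 4:00 = 9:40 AM on Oct 13.
Layover = 6:50 PM − 9:40 AM = 9 hours 10 minutes.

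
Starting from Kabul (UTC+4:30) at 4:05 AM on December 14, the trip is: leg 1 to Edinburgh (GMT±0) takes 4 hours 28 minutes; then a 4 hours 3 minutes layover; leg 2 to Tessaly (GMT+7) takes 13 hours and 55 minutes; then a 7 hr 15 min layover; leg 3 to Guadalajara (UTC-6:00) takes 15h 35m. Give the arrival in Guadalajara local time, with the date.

2:51 PM on December 15

Convert departure to UTC: 4:05 AM − 4:30 = 11:35 PM UTC on Dec 13.
Add 4 hours 28 minutes leg 1 → 4:03 AM UTC (Dec 14).
Add 4 hours 3 minutes layover in Edinburgh → 8:06 AM UTC.
Add 13 hours and 55 minutes leg 2 → 10:01 PM UTC.
Add 7 hours 15 minutes layover in Tessaly → 5:16 AM UTC (Dec 15).
Add 15 hours and 35 minutes leg 3 → 8:51 PM UTC.
Guadalajara is UTC−6:00, so local arrival = 8:51 PM − 6:00 = 2:51 PM on Dec 15.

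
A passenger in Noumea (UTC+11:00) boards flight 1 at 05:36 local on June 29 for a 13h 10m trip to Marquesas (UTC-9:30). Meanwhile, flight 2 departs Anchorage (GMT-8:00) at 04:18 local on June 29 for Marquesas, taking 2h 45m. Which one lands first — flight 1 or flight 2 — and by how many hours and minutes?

the first, by 7 hours 17 minutes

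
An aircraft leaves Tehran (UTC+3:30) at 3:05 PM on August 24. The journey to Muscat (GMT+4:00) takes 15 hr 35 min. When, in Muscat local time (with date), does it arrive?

7:10 AM on Aug 25

Convert departure to UTC: 3:05 PM − 3:30 = 11:35 AM UTC on Aug 24.
Add 15 hours 35 minutes travel time → 3:10 AM UTC (Aug 25).
Muscat is UTC+4:00, so local arrival = 3:10 AM + 4:00 = 7:10 AM on Aug 25.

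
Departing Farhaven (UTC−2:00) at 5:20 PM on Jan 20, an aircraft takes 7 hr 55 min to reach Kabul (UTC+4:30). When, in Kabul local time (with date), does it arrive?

7:45 AM on January 21

Kabul is 6:30 ahead of Farhaven.
After 7 hours 55 minutes it is 1:15 AM (Jan 21) in Farhaven.
Shift by the zone difference: 1:15 AM + 6:30 = 7:45 AM on Jan 21 in Kabul.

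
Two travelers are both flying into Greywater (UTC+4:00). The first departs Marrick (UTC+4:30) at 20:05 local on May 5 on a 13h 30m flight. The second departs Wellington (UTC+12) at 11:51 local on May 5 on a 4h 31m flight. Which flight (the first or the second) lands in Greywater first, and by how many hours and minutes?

the second, by 24 hours 43 minutes

Flight 1 in UTC: 20:05 − 4:30 = 15:35 on May 5.
+13 hours and 30 minutes → arrive 05:05 UTC on May 6.
Flight 2 in UTC: 11:51 − 12:00 = 23:51 on May 4.
+4 hours 31 minutes → arrive 04:22 UTC on May 5.
Flight 2 lands earlier by 24 hours 43 minutes.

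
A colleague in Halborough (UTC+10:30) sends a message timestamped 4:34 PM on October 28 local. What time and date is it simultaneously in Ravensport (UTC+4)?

In UTC: 4:34 PM − 10:30 = 6:04 AM on Oct 28.
Ravensport is UTC+4:00: 6:04 AM + 4:00 = 10:04 AM on Oct 28.

10:04 AM on Oct 28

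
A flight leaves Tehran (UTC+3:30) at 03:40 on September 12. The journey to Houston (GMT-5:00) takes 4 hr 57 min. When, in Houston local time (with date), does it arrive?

Convert departure to UTC: 03:40 − 3:30 = 00:10 UTC on Sep 12.
Add 4 hours 57 minutes travel time → 05:07 UTC.
Houston is UTC−5:00, so local arrival = 05:07 − 5:00 = 00:07 on Sep 12.

00:07 on Sep 12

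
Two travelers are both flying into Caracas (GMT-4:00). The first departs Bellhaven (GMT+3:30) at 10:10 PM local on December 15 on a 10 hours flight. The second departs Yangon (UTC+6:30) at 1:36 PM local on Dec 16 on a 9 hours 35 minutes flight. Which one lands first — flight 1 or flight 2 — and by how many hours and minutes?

the first, by 12 hours 1 minute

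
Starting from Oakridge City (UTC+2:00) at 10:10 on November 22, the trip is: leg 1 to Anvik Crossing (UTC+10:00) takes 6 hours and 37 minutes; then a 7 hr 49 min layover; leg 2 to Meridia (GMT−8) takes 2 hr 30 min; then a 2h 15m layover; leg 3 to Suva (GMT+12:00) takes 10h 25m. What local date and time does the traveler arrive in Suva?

01:46 on November 24

Convert departure to UTC: 10:10 − 2:00 = 08:10 UTC on Nov 22.
Add 6 hours and 37 minutes leg 1 → 14:47 UTC.
Add 7 hours 49 minutes layover in Anvik Crossing → 22:36 UTC.
Add 2 hours 30 minutes leg 2 → 01:06 UTC (Nov 23).
Add 2 hours 15 minutes layover in Meridia → 03:21 UTC.
Add 10 hours and 25 minutes leg 3 → 13:46 UTC.
Suva is UTC+12:00, so local arrival = 13:46 + 12:00 = 01:46 on Nov 24.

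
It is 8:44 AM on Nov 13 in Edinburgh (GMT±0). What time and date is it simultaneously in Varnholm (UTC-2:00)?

6:44 AM on November 13

Varnholm is 2:00 behind Edinburgh.
Shift by the zone difference: 8:44 AM − 2:00 = 6:44 AM on Nov 13 in Varnholm.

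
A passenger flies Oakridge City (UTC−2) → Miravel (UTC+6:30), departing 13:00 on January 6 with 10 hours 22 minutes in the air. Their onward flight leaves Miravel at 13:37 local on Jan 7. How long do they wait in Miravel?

5 hours 45 minutes

Convert departure to UTC: 13:00 + 2:00 = 15:00 UTC on Jan 6.
Add 10 hours and 22 minutes flight time → 01:22 UTC (Jan 7).
Miravel is UTC+6:30, so local arrival = 01:22 + 6:30 = 07:52 on Jan 7.
Layover = 13:37 − 07:52 = 5 hours 45 minutes.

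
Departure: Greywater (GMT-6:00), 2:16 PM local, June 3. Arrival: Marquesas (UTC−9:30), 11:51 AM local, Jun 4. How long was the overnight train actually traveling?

25 hours 5 minutes

Marquesas is 3:30 behind Greywater.
Clock-face elapsed time (ignoring zones) is 21 hours 35 minutes.
Actual elapsed = 21 hours 35 minutes + 3:30 = 25 hours 5 minutes.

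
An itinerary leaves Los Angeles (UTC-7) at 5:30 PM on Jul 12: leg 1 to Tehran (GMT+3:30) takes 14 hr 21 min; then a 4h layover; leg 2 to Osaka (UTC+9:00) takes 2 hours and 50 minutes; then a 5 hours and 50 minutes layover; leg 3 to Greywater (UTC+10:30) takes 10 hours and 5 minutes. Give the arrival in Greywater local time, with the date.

12:06 AM on Jul 15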